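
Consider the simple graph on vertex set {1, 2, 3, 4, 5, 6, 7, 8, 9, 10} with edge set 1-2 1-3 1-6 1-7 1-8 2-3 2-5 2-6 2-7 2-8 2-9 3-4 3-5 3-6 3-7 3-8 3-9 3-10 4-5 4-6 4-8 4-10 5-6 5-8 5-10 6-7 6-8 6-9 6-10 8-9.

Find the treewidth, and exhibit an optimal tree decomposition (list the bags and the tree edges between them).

Treewidth 4.
One optimal decomposition is:
Bags: B1 = {2, 3, 5, 6, 8}  B2 = {3, 4, 5, 6, 8}  B3 = {2, 3, 6, 8, 9}  B4 = {1, 2, 3, 6, 8}  B5 = {1, 2, 3, 6, 7}  B6 = {3, 4, 5, 6, 10}
Tree: B1–B2, B1–B3, B3–B4, B4–B5, B2–B6

Every bag has size at most 5, so the width is 5 − 1 = 4 and tw(G) ≤ 4. Conversely, {1, 2, 3, 6, 8} is a clique of size 5, and the vertices of any clique must share a bag in every tree decomposition; so some bag has ≥ 5 vertices and tw(G) ≥ 4. Hence tw(G) = 4 exactly.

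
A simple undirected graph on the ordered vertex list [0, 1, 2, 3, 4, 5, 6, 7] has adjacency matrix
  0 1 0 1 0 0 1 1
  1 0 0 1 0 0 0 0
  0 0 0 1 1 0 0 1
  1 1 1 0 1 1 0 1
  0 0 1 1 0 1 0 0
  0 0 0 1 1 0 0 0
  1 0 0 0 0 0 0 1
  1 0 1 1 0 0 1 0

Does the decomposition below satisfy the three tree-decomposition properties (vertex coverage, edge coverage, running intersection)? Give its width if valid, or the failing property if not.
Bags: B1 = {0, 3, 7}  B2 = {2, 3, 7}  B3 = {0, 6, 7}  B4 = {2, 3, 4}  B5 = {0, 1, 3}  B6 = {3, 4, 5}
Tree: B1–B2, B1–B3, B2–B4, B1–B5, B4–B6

Yes; width 2.

Checking the three conditions: (i) the bags cover all of {0, 1, 2, 3, 4, 5, 6, 7}; (ii) for each edge, some bag contains both endpoints; (iii) the bags containing any fixed vertex form a subtree. All hold, so the decomposition is valid with width 3 − 1 = 2.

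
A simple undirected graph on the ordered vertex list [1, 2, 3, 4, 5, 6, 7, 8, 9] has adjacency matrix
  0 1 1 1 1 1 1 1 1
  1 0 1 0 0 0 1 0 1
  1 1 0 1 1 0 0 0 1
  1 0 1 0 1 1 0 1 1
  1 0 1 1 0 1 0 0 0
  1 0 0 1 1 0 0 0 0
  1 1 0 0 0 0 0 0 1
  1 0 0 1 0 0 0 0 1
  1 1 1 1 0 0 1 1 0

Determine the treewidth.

A width-3 tree decomposition is:
Bags: B1 = {1, 3, 4, 9}  B2 = {1, 2, 3, 9}  B3 = {1, 2, 7, 9}  B4 = {1, 4, 8, 9}  B5 = {1, 3, 4, 5}  B6 = {1, 4, 5, 6}
Tree: B1–B2, B2–B3, B1–B4, B1–B5, B5–B6
Each bag holds 4 vertices, so the decomposition has width 3, which upper-bounds the treewidth. Conversely, {1, 2, 3, 9} is a clique of size 4, and the vertices of any clique must share a bag in every tree decomposition; so some bag has ≥ 4 vertices and tw(G) ≥ 3. Therefore the treewidth is 3.

3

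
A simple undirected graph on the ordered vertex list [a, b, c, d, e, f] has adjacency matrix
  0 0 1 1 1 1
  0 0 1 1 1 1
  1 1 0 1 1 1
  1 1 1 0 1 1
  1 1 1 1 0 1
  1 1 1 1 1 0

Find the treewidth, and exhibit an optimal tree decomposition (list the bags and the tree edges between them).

Treewidth 4.
Bags: B1 = {a, c, d, e, f}  B2 = {b, c, d, e, f}
Tree: B1–B2

Every bag has size at most 5, so the width is 5 − 1 = 4 and tw(G) ≤ 4. On the other hand G contains the 5-clique {a, c, d, e, f}. A clique must lie in a single bag of any decomposition, so no decomposition can have width below 4. The upper and lower bounds meet at 4, so that is the treewidth.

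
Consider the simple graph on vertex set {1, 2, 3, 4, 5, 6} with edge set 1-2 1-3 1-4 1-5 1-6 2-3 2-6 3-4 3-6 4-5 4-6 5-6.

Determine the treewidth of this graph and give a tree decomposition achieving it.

Treewidth 3.
One optimal decomposition is:
Bags: B1 = {1, 3, 4, 6}  B2 = {1, 4, 5, 6}  B3 = {1, 2, 3, 6}
Tree: B1–B2, B1–B3

The largest bag has 4 vertices, giving width 3; this decomposition certifies tw(G) ≤ 3. For the lower bound, the 4 vertices {1, 2, 3, 6} are pairwise adjacent, and any tree decomposition puts a clique entirely inside one bag — forcing width ≥ 3. Hence tw(G) = 3 exactly.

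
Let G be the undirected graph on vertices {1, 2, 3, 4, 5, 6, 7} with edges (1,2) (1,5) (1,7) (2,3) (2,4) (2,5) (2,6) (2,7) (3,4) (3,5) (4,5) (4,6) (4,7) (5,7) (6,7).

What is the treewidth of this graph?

A width-3 tree decomposition is:
Bags: B1 = {2, 4, 5, 7}  B2 = {2, 3, 4, 5}  B3 = {2, 4, 6, 7}  B4 = {1, 2, 5, 7}
Tree: B1–B2, B1–B3, B1–B4
Every bag has size at most 4, so the width is 4 − 1 = 3 and tw(G) ≤ 3. For the lower bound, the 4 vertices {1, 2, 5, 7} are pairwise adjacent, and any tree decomposition puts a clique entirely inside one bag — forcing width ≥ 3. The upper and lower bounds meet at 3, so that is the treewidth.

3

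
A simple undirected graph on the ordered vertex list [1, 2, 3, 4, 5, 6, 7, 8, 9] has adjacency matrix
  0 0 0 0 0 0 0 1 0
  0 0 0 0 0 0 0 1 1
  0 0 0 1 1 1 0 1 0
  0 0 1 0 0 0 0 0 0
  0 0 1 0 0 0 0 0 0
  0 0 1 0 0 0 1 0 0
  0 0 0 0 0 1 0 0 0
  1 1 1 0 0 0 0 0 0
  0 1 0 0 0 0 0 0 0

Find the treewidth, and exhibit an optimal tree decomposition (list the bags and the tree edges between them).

The largest bag has 2 vertices, giving width 1; this decomposition certifies tw(G) ≤ 1. Any graph with an edge has treewidth ≥ 1, and G has the edge 8–3. Combining the bounds, tw(G) = 1.

Treewidth 1.
Bags: B1 = {3, 8}  B2 = {2, 8}  B3 = {3, 4}  B4 = {3, 6}  B5 = {3, 5}  B6 = {2, 9}  B7 = {6, 7}  B8 = {1, 8}
Tree: B1–B2, B1–B3, B1–B4, B1–B5, B2–B6, B4–B7, B2–B8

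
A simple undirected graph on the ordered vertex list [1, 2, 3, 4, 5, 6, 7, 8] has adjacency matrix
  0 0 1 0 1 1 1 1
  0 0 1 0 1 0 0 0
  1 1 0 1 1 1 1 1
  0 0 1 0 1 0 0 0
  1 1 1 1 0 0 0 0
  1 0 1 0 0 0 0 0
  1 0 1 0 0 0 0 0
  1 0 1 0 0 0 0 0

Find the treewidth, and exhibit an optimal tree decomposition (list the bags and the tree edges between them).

Every bag has size at most 3, so the width is 3 − 1 = 2 and tw(G) ≤ 2. Conversely, {1, 3, 8} is a clique of size 3, and the vertices of any clique must share a bag in every tree decomposition; so some bag has ≥ 3 vertices and tw(G) ≥ 2. The upper and lower bounds meet at 2, so that is the treewidth.

Treewidth 2.
One such decomposition:
Bags: B1 = {1, 3, 5}  B2 = {1, 3, 6}  B3 = {2, 3, 5}  B4 = {1, 3, 8}  B5 = {1, 3, 7}  B6 = {3, 4, 5}
Tree: B1–B2, B1–B3, B2–B4, B4–B5, B1–B6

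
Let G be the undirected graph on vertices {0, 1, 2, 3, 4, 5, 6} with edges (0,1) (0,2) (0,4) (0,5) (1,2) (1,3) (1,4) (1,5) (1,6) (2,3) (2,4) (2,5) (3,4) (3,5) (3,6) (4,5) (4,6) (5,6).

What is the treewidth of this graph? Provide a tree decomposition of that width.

Treewidth 4.
Bags: B1 = {1, 3, 4, 5, 6}  B2 = {1, 2, 3, 4, 5}  B3 = {0, 1, 2, 4, 5}
Tree: B1–B2, B2–B3

Each bag holds 5 vertices, so the decomposition has width 4, which upper-bounds the treewidth. On the other hand G contains the 5-clique {0, 1, 2, 4, 5}. A clique must lie in a single bag of any decomposition, so no decomposition can have width below 4. Hence tw(G) = 4 exactly.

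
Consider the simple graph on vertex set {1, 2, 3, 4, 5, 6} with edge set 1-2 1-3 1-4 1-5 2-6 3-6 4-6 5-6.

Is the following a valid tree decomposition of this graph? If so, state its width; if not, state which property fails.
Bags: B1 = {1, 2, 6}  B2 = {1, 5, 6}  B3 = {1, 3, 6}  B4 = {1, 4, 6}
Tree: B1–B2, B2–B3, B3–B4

Every vertex of G appears in some bag (union = {1, 2, 3, 4, 5, 6}); every edge is covered by a bag; and for each vertex v the set of bags containing v is connected in the bag tree. The decomposition is therefore valid. The largest bag has 3 vertices, so the width is 2.

Yes; width 2.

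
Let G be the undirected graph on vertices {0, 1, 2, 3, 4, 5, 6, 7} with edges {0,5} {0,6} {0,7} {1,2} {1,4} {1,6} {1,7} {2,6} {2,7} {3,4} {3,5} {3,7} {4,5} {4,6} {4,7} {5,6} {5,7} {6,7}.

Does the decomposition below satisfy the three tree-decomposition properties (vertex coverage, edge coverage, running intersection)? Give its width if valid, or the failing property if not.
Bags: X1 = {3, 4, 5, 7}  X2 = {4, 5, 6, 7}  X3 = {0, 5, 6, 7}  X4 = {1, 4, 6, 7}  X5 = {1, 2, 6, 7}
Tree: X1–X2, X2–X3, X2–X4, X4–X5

Every vertex of G appears in some bag (union = {0, 1, 2, 3, 4, 5, 6, 7}); every edge is covered by a bag; and for each vertex v the set of bags containing v is connected in the bag tree. The decomposition is therefore valid. The largest bag has 4 vertices, so the width is 3.

Yes; width 3.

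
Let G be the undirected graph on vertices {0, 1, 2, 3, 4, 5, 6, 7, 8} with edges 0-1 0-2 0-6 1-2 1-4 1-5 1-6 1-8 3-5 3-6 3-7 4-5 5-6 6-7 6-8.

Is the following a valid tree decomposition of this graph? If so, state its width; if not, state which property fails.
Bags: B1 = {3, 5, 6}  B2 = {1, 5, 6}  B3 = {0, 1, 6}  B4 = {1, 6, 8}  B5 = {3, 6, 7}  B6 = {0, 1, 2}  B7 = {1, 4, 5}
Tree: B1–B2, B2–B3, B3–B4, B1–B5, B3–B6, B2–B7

Vertex coverage: the bags together contain {0, 1, 2, 3, 4, 5, 6, 7, 8}, the full vertex set. Edge coverage: each edge of G has both endpoints in at least one bag. Running intersection: for every vertex, the bags containing it form a connected subtree. All three properties hold, so this is a valid tree decomposition of width max|bag| − 1 = 2, and hence tw(G) ≤ 2.

Yes; width 2.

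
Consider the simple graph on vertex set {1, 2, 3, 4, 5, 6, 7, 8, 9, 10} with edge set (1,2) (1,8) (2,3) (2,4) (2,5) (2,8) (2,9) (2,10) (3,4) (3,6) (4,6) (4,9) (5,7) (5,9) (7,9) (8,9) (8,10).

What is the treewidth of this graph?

2

A width-2 tree decomposition is:
Bags: B1 = {2, 4, 9}  B2 = {2, 8, 9}  B3 = {2, 5, 9}  B4 = {2, 8, 10}  B5 = {1, 2, 8}  B6 = {5, 7, 9}  B7 = {2, 3, 4}  B8 = {3, 4, 6}
Tree: B1–B2, B1–B3, B2–B4, B4–B5, B3–B6, B1–B7, B7–B8
Every bag has size at most 3, so the width is 3 − 1 = 2 and tw(G) ≤ 2. For the lower bound, the 3 vertices {2, 8, 9} are pairwise adjacent, and any tree decomposition puts a clique entirely inside one bag — forcing width ≥ 2. The upper and lower bounds meet at 2, so that is the treewidth.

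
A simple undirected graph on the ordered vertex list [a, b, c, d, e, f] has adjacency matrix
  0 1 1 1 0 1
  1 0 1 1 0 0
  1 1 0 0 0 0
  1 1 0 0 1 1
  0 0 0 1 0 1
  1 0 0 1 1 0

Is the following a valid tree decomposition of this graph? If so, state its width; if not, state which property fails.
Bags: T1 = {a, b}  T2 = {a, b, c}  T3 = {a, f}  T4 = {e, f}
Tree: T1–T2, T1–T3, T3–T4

A tree decomposition must satisfy three properties: every vertex lies in some bag; for every edge, both endpoints lie together in some bag; and for every vertex, the bags containing it form a connected subtree. Here vertex d appears in no bag, so the decomposition is invalid.

No — vertex d appears in no bag.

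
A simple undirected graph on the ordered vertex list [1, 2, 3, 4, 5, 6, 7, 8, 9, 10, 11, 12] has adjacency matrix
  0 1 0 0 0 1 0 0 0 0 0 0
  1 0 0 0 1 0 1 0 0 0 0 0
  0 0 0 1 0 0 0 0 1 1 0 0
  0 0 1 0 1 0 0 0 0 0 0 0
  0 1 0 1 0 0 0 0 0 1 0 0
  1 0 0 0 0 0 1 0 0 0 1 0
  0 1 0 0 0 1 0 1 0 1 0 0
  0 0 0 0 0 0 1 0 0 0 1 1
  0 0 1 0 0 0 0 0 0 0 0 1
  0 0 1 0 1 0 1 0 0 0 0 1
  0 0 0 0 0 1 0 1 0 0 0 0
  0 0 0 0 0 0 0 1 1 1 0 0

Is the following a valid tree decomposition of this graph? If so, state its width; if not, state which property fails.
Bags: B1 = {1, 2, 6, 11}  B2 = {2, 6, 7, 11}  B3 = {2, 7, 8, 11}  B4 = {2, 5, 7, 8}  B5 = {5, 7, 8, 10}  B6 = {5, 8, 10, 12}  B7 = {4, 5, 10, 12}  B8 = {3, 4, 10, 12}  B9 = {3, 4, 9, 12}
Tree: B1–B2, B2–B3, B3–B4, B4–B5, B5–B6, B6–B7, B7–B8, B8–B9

Every vertex of G appears in some bag (union = {1, 2, 3, 4, 5, 6, 7, 8, 9, 10, 11, 12}); every edge is covered by a bag; and for each vertex v the set of bags containing v is connected in the bag tree. The decomposition is therefore valid. The largest bag has 4 vertices, so the width is 3.

Yes; width 3.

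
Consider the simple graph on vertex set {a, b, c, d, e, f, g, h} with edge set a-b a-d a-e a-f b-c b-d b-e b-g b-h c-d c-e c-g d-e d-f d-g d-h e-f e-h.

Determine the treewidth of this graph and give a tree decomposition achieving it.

Every bag has size at most 4, so the width is 4 − 1 = 3 and tw(G) ≤ 3. On the other hand G contains the 4-clique {a, d, e, f}. A clique must lie in a single bag of any decomposition, so no decomposition can have width below 3. Combining the bounds, tw(G) = 3.

Treewidth 3.
One such decomposition:
Bags: B1 = {b, c, d, e}  B2 = {b, d, e, h}  B3 = {a, b, d, e}  B4 = {a, d, e, f}  B5 = {b, c, d, g}
Tree: B1–B2, B1–B3, B3–B4, B1–B5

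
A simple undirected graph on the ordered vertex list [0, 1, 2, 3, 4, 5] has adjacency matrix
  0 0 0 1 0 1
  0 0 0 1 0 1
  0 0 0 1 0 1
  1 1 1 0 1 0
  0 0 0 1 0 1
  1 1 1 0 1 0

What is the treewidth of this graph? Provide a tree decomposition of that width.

Every bag has size at most 3, so the width is 3 − 1 = 2 and tw(G) ≤ 2. Since 2–5–0–3–2 is a cycle in G, G is not acyclic. Forests are exactly the graphs of treewidth ≤ 1, so tw(G) ≥ 2. Hence tw(G) = 2 exactly.

Treewidth 2.
One such decomposition:
Bags: B1 = {2, 3, 5}  B2 = {0, 3, 5}  B3 = {3, 4, 5}  B4 = {1, 3, 5}
Tree: B1–B2, B2–B3, B3–B4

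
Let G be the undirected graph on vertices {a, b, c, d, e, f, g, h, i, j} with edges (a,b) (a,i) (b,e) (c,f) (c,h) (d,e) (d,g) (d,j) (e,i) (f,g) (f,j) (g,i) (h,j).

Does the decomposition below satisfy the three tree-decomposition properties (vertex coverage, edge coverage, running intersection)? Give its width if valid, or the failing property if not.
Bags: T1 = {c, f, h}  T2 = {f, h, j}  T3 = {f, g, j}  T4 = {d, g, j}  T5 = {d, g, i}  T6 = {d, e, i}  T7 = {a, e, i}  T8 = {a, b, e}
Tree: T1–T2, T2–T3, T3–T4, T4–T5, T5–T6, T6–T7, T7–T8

Every vertex of G appears in some bag (union = {a, b, c, d, e, f, g, h, i, j}); every edge is covered by a bag; and for each vertex v the set of bags containing v is connected in the bag tree. The decomposition is therefore valid. The largest bag has 3 vertices, so the width is 2.

Yes; width 2.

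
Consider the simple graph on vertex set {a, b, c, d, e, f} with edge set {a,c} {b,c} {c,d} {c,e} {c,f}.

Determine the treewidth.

1

A width-1 tree decomposition is:
Bags: B1 = {c, f}  B2 = {c, d}  B3 = {a, c}  B4 = {b, c}  B5 = {c, e}
Tree: B1–B2, B1–B3, B3–B4, B4–B5
The largest bag has 2 vertices, giving width 1; this decomposition certifies tw(G) ≤ 1. Any graph with an edge has treewidth ≥ 1, and G has the edge f–c. The upper and lower bounds meet at 1, so that is the treewidth.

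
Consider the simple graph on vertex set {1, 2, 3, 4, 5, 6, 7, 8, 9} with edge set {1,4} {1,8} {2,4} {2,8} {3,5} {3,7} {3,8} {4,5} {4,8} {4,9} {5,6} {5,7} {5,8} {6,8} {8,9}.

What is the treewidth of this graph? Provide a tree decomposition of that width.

Treewidth 2.
One optimal decomposition is:
Bags: B1 = {4, 8, 9}  B2 = {4, 5, 8}  B3 = {3, 5, 8}  B4 = {5, 6, 8}  B5 = {1, 4, 8}  B6 = {3, 5, 7}  B7 = {2, 4, 8}
Tree: B1–B2, B2–B3, B2–B4, B1–B5, B3–B6, B5–B7

Every bag has size at most 3, so the width is 3 − 1 = 2 and tw(G) ≤ 2. Conversely, {3, 5, 8} is a clique of size 3, and the vertices of any clique must share a bag in every tree decomposition; so some bag has ≥ 3 vertices and tw(G) ≥ 2. Hence tw(G) = 2 exactly.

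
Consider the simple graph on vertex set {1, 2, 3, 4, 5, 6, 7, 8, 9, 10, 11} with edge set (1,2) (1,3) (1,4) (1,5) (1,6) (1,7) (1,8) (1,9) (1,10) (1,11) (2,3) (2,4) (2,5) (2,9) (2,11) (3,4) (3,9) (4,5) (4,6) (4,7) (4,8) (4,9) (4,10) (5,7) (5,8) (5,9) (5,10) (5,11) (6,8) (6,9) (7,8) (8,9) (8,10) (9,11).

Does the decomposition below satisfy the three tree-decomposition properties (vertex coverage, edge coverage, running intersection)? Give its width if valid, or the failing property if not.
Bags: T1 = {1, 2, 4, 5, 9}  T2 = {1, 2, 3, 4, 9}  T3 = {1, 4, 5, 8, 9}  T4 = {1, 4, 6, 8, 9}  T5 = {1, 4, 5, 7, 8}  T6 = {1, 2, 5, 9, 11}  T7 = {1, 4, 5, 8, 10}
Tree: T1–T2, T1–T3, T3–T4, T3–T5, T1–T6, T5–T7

Yes; width 4.

Every vertex of G appears in some bag (union = {1, 2, 3, 4, 5, 6, 7, 8, 9, 10, 11}); every edge is covered by a bag; and for each vertex v the set of bags containing v is connected in the bag tree. The decomposition is therefore valid. The largest bag has 5 vertices, so the width is 4.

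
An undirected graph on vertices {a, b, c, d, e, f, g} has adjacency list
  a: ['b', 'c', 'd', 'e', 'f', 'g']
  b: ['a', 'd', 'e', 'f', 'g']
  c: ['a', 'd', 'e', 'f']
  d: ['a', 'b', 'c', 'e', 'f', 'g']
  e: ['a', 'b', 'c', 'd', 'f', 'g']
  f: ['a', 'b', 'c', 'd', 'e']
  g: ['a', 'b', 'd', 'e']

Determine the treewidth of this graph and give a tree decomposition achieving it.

Every bag has size at most 5, so the width is 5 − 1 = 4 and tw(G) ≤ 4. For the lower bound, the 5 vertices {a, b, d, e, g} are pairwise adjacent, and any tree decomposition puts a clique entirely inside one bag — forcing width ≥ 4. Hence tw(G) = 4 exactly.

Treewidth 4.
One such decomposition:
Bags: B1 = {a, c, d, e, f}  B2 = {a, b, d, e, f}  B3 = {a, b, d, e, g}
Tree: B1–B2, B2–B3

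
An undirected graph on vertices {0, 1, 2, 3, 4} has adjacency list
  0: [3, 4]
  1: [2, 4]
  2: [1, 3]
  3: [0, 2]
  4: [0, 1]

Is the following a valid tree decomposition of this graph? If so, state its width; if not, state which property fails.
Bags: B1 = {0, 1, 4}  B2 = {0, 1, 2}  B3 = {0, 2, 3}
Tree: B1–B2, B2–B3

Yes; width 2.

Checking the three conditions: (i) the bags cover all of {0, 1, 2, 3, 4}; (ii) for each edge, some bag contains both endpoints; (iii) the bags containing any fixed vertex form a subtree. All hold, so the decomposition is valid with width 3 − 1 = 2.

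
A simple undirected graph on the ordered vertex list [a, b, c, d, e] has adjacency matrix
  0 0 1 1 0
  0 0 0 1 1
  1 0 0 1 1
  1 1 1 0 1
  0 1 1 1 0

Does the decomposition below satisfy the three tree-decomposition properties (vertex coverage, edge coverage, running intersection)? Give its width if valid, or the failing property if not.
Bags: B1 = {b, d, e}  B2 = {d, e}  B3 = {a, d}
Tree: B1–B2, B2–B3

A tree decomposition must satisfy three properties: every vertex lies in some bag; for every edge, both endpoints lie together in some bag; and for every vertex, the bags containing it form a connected subtree. Here vertex c appears in no bag, so the decomposition is invalid.

No — vertex c appears in no bag.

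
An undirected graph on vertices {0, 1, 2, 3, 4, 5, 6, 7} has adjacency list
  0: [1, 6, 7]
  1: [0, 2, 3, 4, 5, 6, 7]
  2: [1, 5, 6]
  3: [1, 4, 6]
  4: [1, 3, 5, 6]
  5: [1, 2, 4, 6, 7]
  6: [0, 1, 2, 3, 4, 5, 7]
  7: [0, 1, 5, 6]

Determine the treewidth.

A width-3 tree decomposition is:
Bags: B1 = {0, 1, 6, 7}  B2 = {1, 5, 6, 7}  B3 = {1, 4, 5, 6}  B4 = {1, 2, 5, 6}  B5 = {1, 3, 4, 6}
Tree: B1–B2, B2–B3, B2–B4, B3–B5
The largest bag has 4 vertices, giving width 3; this decomposition certifies tw(G) ≤ 3. Conversely, {0, 1, 6, 7} is a clique of size 4, and the vertices of any clique must share a bag in every tree decomposition; so some bag has ≥ 4 vertices and tw(G) ≥ 3. Combining the bounds, tw(G) = 3.

3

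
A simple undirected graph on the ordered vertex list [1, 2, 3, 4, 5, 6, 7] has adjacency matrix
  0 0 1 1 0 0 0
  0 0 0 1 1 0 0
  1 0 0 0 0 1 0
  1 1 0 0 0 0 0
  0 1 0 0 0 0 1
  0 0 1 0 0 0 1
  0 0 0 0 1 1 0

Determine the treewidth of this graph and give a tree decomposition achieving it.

Each bag holds 3 vertices, so the decomposition has width 2, which upper-bounds the treewidth. The edges 6–7–5–2–4–1–3–6 form a cycle, so G is not a tree and its treewidth is at least 2. The upper and lower bounds meet at 2, so that is the treewidth.

Treewidth 2.
One optimal decomposition is:
Bags: B1 = {5, 6, 7}  B2 = {2, 5, 6}  B3 = {2, 4, 6}  B4 = {1, 4, 6}  B5 = {1, 3, 6}
Tree: B1–B2, B2–B3, B3–B4, B4–B5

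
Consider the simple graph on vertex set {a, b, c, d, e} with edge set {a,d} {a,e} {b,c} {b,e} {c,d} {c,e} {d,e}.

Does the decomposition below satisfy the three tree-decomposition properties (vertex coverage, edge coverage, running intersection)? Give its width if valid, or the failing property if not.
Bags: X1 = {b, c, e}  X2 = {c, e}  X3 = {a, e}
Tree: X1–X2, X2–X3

No — vertex d appears in no bag.

A tree decomposition must satisfy three properties: every vertex lies in some bag; for every edge, both endpoints lie together in some bag; and for every vertex, the bags containing it form a connected subtree. Here vertex d appears in no bag, so the decomposition is invalid.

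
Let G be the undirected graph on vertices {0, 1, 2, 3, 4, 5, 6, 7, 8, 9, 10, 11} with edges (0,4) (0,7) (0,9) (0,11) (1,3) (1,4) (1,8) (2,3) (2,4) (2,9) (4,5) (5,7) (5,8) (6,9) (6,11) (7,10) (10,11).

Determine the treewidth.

A width-3 tree decomposition is:
Bags: B1 = {6, 9, 10, 11}  B2 = {0, 9, 10, 11}  B3 = {0, 7, 9, 10}  B4 = {0, 2, 7, 9}  B5 = {0, 2, 4, 7}  B6 = {2, 4, 5, 7}  B7 = {2, 3, 4, 5}  B8 = {1, 3, 4, 5}  B9 = {1, 3, 5, 8}
Tree: B1–B2, B2–B3, B3–B4, B4–B5, B5–B6, B6–B7, B7–B8, B8–B9
Each bag holds 4 vertices, so the decomposition has width 3, which upper-bounds the treewidth. For the lower bound: the 4 vertex sets {6,10,11}, {9}, {0}, {2,4,5,7} are disjoint, each induces a connected subgraph, and every pair is joined by at least one edge of G. Contracting each set to a single vertex therefore yields K_{4} as a minor, and since treewidth is minor-monotone, tw(G) ≥ tw(K_{4}) = 3. The upper and lower bounds meet at 3, so that is the treewidth.

3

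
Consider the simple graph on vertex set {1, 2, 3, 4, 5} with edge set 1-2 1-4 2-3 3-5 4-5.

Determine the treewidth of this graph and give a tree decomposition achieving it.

Treewidth 2.
One such decomposition:
Bags: B1 = {1, 4, 5}  B2 = {1, 3, 5}  B3 = {1, 2, 3}
Tree: B1–B2, B2–B3

The largest bag has 3 vertices, giving width 2; this decomposition certifies tw(G) ≤ 2. The edges 1–4–5–3–2–1 form a cycle, so G is not a tree and its treewidth is at least 2. The upper and lower bounds meet at 2, so that is the treewidth.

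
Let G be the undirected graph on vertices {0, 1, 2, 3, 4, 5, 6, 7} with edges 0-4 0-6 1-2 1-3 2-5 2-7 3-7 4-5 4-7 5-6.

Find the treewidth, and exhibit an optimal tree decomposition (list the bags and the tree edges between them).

The largest bag has 3 vertices, giving width 2; this decomposition certifies tw(G) ≤ 2. The edges 1–3–7–2–1 form a cycle, so G is not a tree and its treewidth is at least 2. Therefore the treewidth is 2.

Treewidth 2.
Bags: B1 = {1, 2, 3}  B2 = {2, 3, 7}  B3 = {2, 5, 7}  B4 = {4, 5, 7}  B5 = {4, 5, 6}  B6 = {0, 4, 6}
Tree: B1–B2, B2–B3, B3–B4, B4–B5, B5–B6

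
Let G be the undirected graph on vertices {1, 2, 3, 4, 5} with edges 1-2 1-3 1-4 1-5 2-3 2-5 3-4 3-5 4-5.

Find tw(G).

A width-3 tree decomposition is:
Bags: B1 = {1, 2, 3, 5}  B2 = {1, 3, 4, 5}
Tree: B1–B2
Each bag holds 4 vertices, so the decomposition has width 3, which upper-bounds the treewidth. On the other hand G contains the 4-clique {1, 2, 3, 5}. A clique must lie in a single bag of any decomposition, so no decomposition can have width below 3. Combining the bounds, tw(G) = 3.

3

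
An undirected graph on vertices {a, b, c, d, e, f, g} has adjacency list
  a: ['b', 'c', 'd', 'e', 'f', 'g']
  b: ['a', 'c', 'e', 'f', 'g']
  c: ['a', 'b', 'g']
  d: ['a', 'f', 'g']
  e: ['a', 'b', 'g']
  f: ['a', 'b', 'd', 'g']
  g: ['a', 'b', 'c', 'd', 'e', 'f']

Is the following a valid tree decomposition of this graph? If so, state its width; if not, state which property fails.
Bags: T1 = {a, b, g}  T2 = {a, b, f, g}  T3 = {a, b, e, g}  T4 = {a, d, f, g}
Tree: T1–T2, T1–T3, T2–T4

No — vertex c appears in no bag.

A tree decomposition must satisfy three properties: every vertex lies in some bag; for every edge, both endpoints lie together in some bag; and for every vertex, the bags containing it form a connected subtree. Here vertex c appears in no bag, so the decomposition is invalid.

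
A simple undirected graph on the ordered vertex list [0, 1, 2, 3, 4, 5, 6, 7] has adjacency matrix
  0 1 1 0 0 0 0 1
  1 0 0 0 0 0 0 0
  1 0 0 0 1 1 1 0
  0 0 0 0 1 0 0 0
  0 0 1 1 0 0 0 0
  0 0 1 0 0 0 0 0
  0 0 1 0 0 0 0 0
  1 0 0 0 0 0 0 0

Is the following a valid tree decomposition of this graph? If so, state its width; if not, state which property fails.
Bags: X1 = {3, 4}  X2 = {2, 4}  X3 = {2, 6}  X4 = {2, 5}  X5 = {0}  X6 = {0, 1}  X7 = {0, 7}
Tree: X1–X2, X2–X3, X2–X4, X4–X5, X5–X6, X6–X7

No — edge (2,0) lies in no bag.

A tree decomposition must satisfy three properties: every vertex lies in some bag; for every edge, both endpoints lie together in some bag; and for every vertex, the bags containing it form a connected subtree. Here edge (2,0) lies in no bag, so the decomposition is invalid.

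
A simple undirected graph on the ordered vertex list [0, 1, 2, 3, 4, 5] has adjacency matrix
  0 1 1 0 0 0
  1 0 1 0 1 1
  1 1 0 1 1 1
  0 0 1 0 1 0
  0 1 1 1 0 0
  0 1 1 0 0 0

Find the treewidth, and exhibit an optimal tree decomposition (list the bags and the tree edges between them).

Each bag holds 3 vertices, so the decomposition has width 2, which upper-bounds the treewidth. Conversely, {0, 1, 2} is a clique of size 3, and the vertices of any clique must share a bag in every tree decomposition; so some bag has ≥ 3 vertices and tw(G) ≥ 2. Therefore the treewidth is 2.

Treewidth 2.
Bags: B1 = {1, 2, 4}  B2 = {1, 2, 5}  B3 = {0, 1, 2}  B4 = {2, 3, 4}
Tree: B1–B2, B2–B3, B1–B4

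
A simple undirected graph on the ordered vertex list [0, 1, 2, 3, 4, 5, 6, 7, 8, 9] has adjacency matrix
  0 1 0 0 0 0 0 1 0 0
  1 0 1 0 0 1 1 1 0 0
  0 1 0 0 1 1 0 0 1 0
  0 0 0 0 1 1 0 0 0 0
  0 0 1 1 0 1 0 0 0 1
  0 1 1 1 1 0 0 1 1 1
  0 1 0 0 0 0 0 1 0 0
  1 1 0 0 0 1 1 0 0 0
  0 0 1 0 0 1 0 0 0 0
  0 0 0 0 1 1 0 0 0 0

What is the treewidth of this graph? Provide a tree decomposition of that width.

Each bag holds 3 vertices, so the decomposition has width 2, which upper-bounds the treewidth. For the lower bound, the 3 vertices {0, 1, 7} are pairwise adjacent, and any tree decomposition puts a clique entirely inside one bag — forcing width ≥ 2. The upper and lower bounds meet at 2, so that is the treewidth.

Treewidth 2.
Bags: B1 = {3, 4, 5}  B2 = {4, 5, 9}  B3 = {2, 4, 5}  B4 = {1, 2, 5}  B5 = {2, 5, 8}  B6 = {1, 5, 7}  B7 = {1, 6, 7}  B8 = {0, 1, 7}
Tree: B1–B2, B2–B3, B3–B4, B4–B5, B4–B6, B6–B7, B7–B8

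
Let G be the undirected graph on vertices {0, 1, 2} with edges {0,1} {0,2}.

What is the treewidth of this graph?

A width-1 tree decomposition is:
Bags: B1 = {0, 2}  B2 = {0, 1}
Tree: B1–B2
Every bag has size at most 2, so the width is 2 − 1 = 1 and tw(G) ≤ 1. Since G has at least one edge (e.g. 2–0), it is not an edgeless graph, so tw(G) ≥ 1. Hence tw(G) = 1 exactly.

1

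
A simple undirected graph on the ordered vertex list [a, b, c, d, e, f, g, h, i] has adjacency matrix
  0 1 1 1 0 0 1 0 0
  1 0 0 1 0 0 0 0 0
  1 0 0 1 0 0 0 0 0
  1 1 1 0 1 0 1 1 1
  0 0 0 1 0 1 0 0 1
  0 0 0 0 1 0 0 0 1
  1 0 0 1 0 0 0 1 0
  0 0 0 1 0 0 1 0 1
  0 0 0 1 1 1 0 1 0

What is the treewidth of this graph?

2

A width-2 tree decomposition is:
Bags: B1 = {d, h, i}  B2 = {d, e, i}  B3 = {e, f, i}  B4 = {d, g, h}  B5 = {a, d, g}  B6 = {a, b, d}  B7 = {a, c, d}
Tree: B1–B2, B2–B3, B1–B4, B4–B5, B5–B6, B5–B7
The largest bag has 3 vertices, giving width 2; this decomposition certifies tw(G) ≤ 2. Conversely, {d, e, i} is a clique of size 3, and the vertices of any clique must share a bag in every tree decomposition; so some bag has ≥ 3 vertices and tw(G) ≥ 2. The upper and lower bounds meet at 2, so that is the treewidth.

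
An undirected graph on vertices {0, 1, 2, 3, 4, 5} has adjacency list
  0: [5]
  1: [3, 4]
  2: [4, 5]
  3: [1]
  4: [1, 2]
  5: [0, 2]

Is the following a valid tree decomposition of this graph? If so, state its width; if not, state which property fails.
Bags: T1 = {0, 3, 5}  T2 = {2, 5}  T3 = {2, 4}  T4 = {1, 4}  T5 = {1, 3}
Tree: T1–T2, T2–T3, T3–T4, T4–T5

No — bags containing vertex 3 are not connected in the tree.

A tree decomposition must satisfy three properties: every vertex lies in some bag; for every edge, both endpoints lie together in some bag; and for every vertex, the bags containing it form a connected subtree. Here bags containing vertex 3 are not connected in the tree, so the decomposition is invalid.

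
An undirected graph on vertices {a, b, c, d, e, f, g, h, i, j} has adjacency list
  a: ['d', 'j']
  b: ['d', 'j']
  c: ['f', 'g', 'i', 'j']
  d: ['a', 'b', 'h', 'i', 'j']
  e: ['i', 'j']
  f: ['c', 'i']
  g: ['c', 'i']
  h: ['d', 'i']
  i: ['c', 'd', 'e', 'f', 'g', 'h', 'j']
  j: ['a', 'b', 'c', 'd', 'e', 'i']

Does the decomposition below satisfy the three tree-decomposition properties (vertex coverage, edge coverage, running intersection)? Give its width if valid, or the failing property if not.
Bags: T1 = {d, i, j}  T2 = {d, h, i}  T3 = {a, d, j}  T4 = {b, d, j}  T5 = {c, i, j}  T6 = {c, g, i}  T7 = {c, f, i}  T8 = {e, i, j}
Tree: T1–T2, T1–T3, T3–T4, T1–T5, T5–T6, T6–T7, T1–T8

Yes; width 2.

Vertex coverage: the bags together contain {a, b, c, d, e, f, g, h, i, j}, the full vertex set. Edge coverage: each edge of G has both endpoints in at least one bag. Running intersection: for every vertex, the bags containing it form a connected subtree. All three properties hold, so this is a valid tree decomposition of width max|bag| − 1 = 2, and hence tw(G) ≤ 2.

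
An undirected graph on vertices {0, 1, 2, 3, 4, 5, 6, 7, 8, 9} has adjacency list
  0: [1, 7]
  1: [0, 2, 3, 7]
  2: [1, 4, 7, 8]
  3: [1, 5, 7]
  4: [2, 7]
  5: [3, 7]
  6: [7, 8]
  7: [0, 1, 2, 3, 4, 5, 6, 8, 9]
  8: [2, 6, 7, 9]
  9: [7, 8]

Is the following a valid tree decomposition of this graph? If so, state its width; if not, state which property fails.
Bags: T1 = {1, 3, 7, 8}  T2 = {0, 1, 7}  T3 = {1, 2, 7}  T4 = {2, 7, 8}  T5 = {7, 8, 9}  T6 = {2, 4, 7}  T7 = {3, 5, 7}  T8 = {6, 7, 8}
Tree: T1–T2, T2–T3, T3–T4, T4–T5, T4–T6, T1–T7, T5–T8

No — bags containing vertex 8 are not connected in the tree.

A tree decomposition must satisfy three properties: every vertex lies in some bag; for every edge, both endpoints lie together in some bag; and for every vertex, the bags containing it form a connected subtree. Here bags containing vertex 8 are not connected in the tree, so the decomposition is invalid.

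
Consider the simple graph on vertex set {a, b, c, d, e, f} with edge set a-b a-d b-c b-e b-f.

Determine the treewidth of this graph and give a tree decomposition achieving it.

Every bag has size at most 2, so the width is 2 − 1 = 1 and tw(G) ≤ 1. Any graph with an edge has treewidth ≥ 1, and G has the edge e–b. Therefore the treewidth is 1.

Treewidth 1.
One such decomposition:
Bags: B1 = {b, e}  B2 = {b, c}  B3 = {b, f}  B4 = {a, b}  B5 = {a, d}
Tree: B1–B2, B2–B3, B1–B4, B4–B5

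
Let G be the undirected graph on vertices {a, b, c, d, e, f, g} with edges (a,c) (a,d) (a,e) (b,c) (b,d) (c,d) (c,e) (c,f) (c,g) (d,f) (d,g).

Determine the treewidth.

A width-2 tree decomposition is:
Bags: B1 = {c, d, g}  B2 = {a, c, d}  B3 = {a, c, e}  B4 = {c, d, f}  B5 = {b, c, d}
Tree: B1–B2, B2–B3, B1–B4, B4–B5
Every bag has size at most 3, so the width is 3 − 1 = 2 and tw(G) ≤ 2. On the other hand G contains the 3-clique {c, d, g}. A clique must lie in a single bag of any decomposition, so no decomposition can have width below 2. Hence tw(G) = 2 exactly.

2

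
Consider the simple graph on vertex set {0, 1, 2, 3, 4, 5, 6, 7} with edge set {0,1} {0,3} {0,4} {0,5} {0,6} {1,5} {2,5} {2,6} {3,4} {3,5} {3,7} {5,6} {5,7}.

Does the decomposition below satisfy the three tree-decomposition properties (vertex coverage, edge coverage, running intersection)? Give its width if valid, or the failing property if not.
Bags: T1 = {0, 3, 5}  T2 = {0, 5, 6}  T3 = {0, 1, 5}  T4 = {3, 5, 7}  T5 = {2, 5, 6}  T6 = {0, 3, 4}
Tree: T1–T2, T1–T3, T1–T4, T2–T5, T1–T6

Vertex coverage: the bags together contain {0, 1, 2, 3, 4, 5, 6, 7}, the full vertex set. Edge coverage: each edge of G has both endpoints in at least one bag. Running intersection: for every vertex, the bags containing it form a connected subtree. All three properties hold, so this is a valid tree decomposition of width max|bag| − 1 = 2, and hence tw(G) ≤ 2.

Yes; width 2.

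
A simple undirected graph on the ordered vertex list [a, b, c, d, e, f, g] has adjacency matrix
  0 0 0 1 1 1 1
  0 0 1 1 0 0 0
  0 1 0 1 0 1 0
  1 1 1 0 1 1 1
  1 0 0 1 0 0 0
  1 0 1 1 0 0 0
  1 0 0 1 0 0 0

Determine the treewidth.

A width-2 tree decomposition is:
Bags: B1 = {a, d, f}  B2 = {c, d, f}  B3 = {a, d, g}  B4 = {a, d, e}  B5 = {b, c, d}
Tree: B1–B2, B1–B3, B3–B4, B2–B5
The largest bag has 3 vertices, giving width 2; this decomposition certifies tw(G) ≤ 2. For the lower bound, the 3 vertices {c, d, f} are pairwise adjacent, and any tree decomposition puts a clique entirely inside one bag — forcing width ≥ 2. Combining the bounds, tw(G) = 2.

2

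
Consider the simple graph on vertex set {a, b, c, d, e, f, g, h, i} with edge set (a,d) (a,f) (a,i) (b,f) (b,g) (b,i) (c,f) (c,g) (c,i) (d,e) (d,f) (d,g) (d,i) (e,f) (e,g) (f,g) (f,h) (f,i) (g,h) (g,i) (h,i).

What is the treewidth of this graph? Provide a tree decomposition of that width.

Each bag holds 4 vertices, so the decomposition has width 3, which upper-bounds the treewidth. On the other hand G contains the 4-clique {d, e, f, g}. A clique must lie in a single bag of any decomposition, so no decomposition can have width below 3. Therefore the treewidth is 3.

Treewidth 3.
One optimal decomposition is:
Bags: B1 = {c, f, g, i}  B2 = {b, f, g, i}  B3 = {f, g, h, i}  B4 = {d, f, g, i}  B5 = {d, e, f, g}  B6 = {a, d, f, i}
Tree: B1–B2, B2–B3, B3–B4, B4–B5, B4–B6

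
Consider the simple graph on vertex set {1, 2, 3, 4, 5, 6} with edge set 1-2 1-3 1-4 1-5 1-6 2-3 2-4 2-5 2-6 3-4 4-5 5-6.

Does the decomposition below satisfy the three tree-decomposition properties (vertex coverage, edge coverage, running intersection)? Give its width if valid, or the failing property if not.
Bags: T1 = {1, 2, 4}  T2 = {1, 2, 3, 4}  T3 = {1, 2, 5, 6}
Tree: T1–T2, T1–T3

No — edge (5,4) lies in no bag.

A tree decomposition must satisfy three properties: every vertex lies in some bag; for every edge, both endpoints lie together in some bag; and for every vertex, the bags containing it form a connected subtree. Here edge (5,4) lies in no bag, so the decomposition is invalid.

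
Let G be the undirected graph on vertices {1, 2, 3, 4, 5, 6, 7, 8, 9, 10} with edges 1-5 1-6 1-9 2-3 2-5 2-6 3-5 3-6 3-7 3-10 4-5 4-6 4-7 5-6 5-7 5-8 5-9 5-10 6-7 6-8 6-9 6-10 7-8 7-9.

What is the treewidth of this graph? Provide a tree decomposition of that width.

Treewidth 3.
One optimal decomposition is:
Bags: B1 = {5, 6, 7, 9}  B2 = {3, 5, 6, 7}  B3 = {4, 5, 6, 7}  B4 = {5, 6, 7, 8}  B5 = {2, 3, 5, 6}  B6 = {1, 5, 6, 9}  B7 = {3, 5, 6, 10}
Tree: B1–B2, B2–B3, B2–B4, B2–B5, B1–B6, B2–B7

The largest bag has 4 vertices, giving width 3; this decomposition certifies tw(G) ≤ 3. Conversely, {1, 5, 6, 9} is a clique of size 4, and the vertices of any clique must share a bag in every tree decomposition; so some bag has ≥ 4 vertices and tw(G) ≥ 3. Hence tw(G) = 3 exactly.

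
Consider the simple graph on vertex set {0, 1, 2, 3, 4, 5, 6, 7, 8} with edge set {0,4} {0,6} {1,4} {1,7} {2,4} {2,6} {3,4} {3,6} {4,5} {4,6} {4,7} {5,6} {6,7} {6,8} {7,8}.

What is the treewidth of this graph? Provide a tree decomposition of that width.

Treewidth 2.
One such decomposition:
Bags: B1 = {4, 6, 7}  B2 = {1, 4, 7}  B3 = {3, 4, 6}  B4 = {6, 7, 8}  B5 = {2, 4, 6}  B6 = {4, 5, 6}  B7 = {0, 4, 6}
Tree: B1–B2, B1–B3, B1–B4, B3–B5, B5–B6, B3–B7

Each bag holds 3 vertices, so the decomposition has width 2, which upper-bounds the treewidth. For the lower bound, the 3 vertices {6, 7, 8} are pairwise adjacent, and any tree decomposition puts a clique entirely inside one bag — forcing width ≥ 2. Combining the bounds, tw(G) = 2.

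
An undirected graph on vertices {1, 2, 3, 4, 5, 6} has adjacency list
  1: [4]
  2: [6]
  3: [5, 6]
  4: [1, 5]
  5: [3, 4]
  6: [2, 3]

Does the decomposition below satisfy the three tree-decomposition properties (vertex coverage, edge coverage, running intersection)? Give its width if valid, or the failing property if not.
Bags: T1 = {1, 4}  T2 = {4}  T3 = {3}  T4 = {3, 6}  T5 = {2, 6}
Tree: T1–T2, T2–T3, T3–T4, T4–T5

No — vertex 5 appears in no bag.

A tree decomposition must satisfy three properties: every vertex lies in some bag; for every edge, both endpoints lie together in some bag; and for every vertex, the bags containing it form a connected subtree. Here vertex 5 appears in no bag, so the decomposition is invalid.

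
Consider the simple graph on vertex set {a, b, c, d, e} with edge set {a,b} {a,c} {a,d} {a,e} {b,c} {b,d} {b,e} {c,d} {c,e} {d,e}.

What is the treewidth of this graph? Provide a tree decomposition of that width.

Treewidth 4.
One optimal decomposition is:
Bags: B1 = {a, b, c, d, e}
Tree: (single bag)

With just one bag of size 5, the width is 5 − 1 = 4, so tw(G) ≤ 4. For the lower bound, the 5 vertices {a, b, c, d, e} are pairwise adjacent, and any tree decomposition puts a clique entirely inside one bag — forcing width ≥ 4. Therefore the treewidth is 4.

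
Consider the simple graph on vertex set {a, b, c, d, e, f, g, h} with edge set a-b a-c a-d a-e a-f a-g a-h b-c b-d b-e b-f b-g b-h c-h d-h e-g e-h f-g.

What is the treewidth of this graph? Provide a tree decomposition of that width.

Treewidth 3.
One such decomposition:
Bags: B1 = {a, b, d, h}  B2 = {a, b, c, h}  B3 = {a, b, e, h}  B4 = {a, b, e, g}  B5 = {a, b, f, g}
Tree: B1–B2, B2–B3, B3–B4, B4–B5

Each bag holds 4 vertices, so the decomposition has width 3, which upper-bounds the treewidth. On the other hand G contains the 4-clique {a, b, e, g}. A clique must lie in a single bag of any decomposition, so no decomposition can have width below 3. Combining the bounds, tw(G) = 3.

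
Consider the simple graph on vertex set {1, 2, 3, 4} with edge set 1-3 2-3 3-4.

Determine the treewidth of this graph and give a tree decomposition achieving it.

The largest bag has 2 vertices, giving width 1; this decomposition certifies tw(G) ≤ 1. Since G has at least one edge (e.g. 4–3), it is not an edgeless graph, so tw(G) ≥ 1. Therefore the treewidth is 1.

Treewidth 1.
One optimal decomposition is:
Bags: B1 = {3, 4}  B2 = {2, 3}  B3 = {1, 3}
Tree: B1–B2, B2–B3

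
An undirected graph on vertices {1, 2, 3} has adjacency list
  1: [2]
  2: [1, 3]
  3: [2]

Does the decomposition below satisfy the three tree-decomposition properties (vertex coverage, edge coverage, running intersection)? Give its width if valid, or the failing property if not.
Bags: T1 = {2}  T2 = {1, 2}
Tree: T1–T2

No — vertex 3 appears in no bag.

A tree decomposition must satisfy three properties: every vertex lies in some bag; for every edge, both endpoints lie together in some bag; and for every vertex, the bags containing it form a connected subtree. Here vertex 3 appears in no bag, so the decomposition is invalid.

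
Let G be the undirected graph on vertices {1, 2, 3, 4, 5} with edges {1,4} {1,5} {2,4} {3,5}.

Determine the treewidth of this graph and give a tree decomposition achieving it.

Treewidth 1.
Bags: B1 = {3, 5}  B2 = {1, 5}  B3 = {1, 4}  B4 = {2, 4}
Tree: B1–B2, B2–B3, B3–B4

Every bag has size at most 2, so the width is 2 − 1 = 1 and tw(G) ≤ 1. Since G has at least one edge (e.g. 3–5), it is not an edgeless graph, so tw(G) ≥ 1. Hence tw(G) = 1 exactly.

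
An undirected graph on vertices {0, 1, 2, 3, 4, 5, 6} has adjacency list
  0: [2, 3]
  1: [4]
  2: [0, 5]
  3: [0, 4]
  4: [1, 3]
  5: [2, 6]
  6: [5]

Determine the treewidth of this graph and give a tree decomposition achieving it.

Treewidth 1.
One optimal decomposition is:
Bags: B1 = {5, 6}  B2 = {2, 5}  B3 = {0, 2}  B4 = {0, 3}  B5 = {3, 4}  B6 = {1, 4}
Tree: B1–B2, B2–B3, B3–B4, B4–B5, B5–B6

Every bag has size at most 2, so the width is 2 − 1 = 1 and tw(G) ≤ 1. Since G has at least one edge (e.g. 6–5), it is not an edgeless graph, so tw(G) ≥ 1. The upper and lower bounds meet at 1, so that is the treewidth.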